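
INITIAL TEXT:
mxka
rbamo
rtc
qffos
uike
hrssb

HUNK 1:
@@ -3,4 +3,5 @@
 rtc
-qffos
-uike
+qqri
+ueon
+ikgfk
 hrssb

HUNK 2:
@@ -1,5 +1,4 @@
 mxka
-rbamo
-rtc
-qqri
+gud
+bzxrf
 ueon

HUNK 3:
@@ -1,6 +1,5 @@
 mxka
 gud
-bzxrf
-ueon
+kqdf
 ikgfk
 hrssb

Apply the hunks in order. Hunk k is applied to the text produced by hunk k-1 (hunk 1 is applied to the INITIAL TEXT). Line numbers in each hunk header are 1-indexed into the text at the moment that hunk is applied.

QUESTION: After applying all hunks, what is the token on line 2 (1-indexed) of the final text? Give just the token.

Hunk 1: at line 3 remove [qffos,uike] add [qqri,ueon,ikgfk] -> 7 lines: mxka rbamo rtc qqri ueon ikgfk hrssb
Hunk 2: at line 1 remove [rbamo,rtc,qqri] add [gud,bzxrf] -> 6 lines: mxka gud bzxrf ueon ikgfk hrssb
Hunk 3: at line 1 remove [bzxrf,ueon] add [kqdf] -> 5 lines: mxka gud kqdf ikgfk hrssb
Final line 2: gud

Answer: gud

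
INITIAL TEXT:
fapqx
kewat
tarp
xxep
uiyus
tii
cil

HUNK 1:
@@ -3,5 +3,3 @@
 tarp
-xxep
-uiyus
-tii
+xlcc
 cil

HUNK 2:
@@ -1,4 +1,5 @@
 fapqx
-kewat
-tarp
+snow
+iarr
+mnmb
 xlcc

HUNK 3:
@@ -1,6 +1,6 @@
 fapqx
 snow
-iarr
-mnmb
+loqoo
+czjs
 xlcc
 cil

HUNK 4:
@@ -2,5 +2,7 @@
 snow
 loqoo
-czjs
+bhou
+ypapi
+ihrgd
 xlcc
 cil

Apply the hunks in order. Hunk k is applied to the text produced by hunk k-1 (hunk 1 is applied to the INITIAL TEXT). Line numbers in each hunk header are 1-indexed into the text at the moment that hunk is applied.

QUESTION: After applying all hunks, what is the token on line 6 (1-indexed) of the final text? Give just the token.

Answer: ihrgd

Derivation:
Hunk 1: at line 3 remove [xxep,uiyus,tii] add [xlcc] -> 5 lines: fapqx kewat tarp xlcc cil
Hunk 2: at line 1 remove [kewat,tarp] add [snow,iarr,mnmb] -> 6 lines: fapqx snow iarr mnmb xlcc cil
Hunk 3: at line 1 remove [iarr,mnmb] add [loqoo,czjs] -> 6 lines: fapqx snow loqoo czjs xlcc cil
Hunk 4: at line 2 remove [czjs] add [bhou,ypapi,ihrgd] -> 8 lines: fapqx snow loqoo bhou ypapi ihrgd xlcc cil
Final line 6: ihrgd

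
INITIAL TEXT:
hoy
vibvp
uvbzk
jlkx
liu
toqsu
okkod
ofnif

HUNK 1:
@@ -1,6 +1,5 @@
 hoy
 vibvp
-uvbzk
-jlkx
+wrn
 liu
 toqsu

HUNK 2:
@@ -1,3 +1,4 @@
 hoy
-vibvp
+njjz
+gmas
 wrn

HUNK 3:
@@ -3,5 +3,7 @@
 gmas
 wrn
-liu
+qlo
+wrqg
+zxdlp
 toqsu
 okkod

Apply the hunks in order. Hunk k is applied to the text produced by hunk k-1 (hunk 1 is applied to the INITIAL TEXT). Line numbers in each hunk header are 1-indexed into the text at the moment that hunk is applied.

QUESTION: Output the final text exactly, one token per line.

Hunk 1: at line 1 remove [uvbzk,jlkx] add [wrn] -> 7 lines: hoy vibvp wrn liu toqsu okkod ofnif
Hunk 2: at line 1 remove [vibvp] add [njjz,gmas] -> 8 lines: hoy njjz gmas wrn liu toqsu okkod ofnif
Hunk 3: at line 3 remove [liu] add [qlo,wrqg,zxdlp] -> 10 lines: hoy njjz gmas wrn qlo wrqg zxdlp toqsu okkod ofnif

Answer: hoy
njjz
gmas
wrn
qlo
wrqg
zxdlp
toqsu
okkod
ofnif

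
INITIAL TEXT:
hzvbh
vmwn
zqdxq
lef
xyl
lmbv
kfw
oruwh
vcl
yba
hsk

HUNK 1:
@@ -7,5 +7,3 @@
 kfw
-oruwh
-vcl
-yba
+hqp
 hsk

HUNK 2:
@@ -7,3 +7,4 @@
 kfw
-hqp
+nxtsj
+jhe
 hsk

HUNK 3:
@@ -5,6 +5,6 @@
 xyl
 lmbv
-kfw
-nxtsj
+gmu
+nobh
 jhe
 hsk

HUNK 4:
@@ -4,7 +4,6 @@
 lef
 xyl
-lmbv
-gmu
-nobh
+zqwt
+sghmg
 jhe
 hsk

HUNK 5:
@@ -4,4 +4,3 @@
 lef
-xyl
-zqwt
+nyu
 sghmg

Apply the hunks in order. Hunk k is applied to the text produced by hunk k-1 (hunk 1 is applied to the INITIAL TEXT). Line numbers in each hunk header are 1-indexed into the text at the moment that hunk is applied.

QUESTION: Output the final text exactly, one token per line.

Hunk 1: at line 7 remove [oruwh,vcl,yba] add [hqp] -> 9 lines: hzvbh vmwn zqdxq lef xyl lmbv kfw hqp hsk
Hunk 2: at line 7 remove [hqp] add [nxtsj,jhe] -> 10 lines: hzvbh vmwn zqdxq lef xyl lmbv kfw nxtsj jhe hsk
Hunk 3: at line 5 remove [kfw,nxtsj] add [gmu,nobh] -> 10 lines: hzvbh vmwn zqdxq lef xyl lmbv gmu nobh jhe hsk
Hunk 4: at line 4 remove [lmbv,gmu,nobh] add [zqwt,sghmg] -> 9 lines: hzvbh vmwn zqdxq lef xyl zqwt sghmg jhe hsk
Hunk 5: at line 4 remove [xyl,zqwt] add [nyu] -> 8 lines: hzvbh vmwn zqdxq lef nyu sghmg jhe hsk

Answer: hzvbh
vmwn
zqdxq
lef
nyu
sghmg
jhe
hsk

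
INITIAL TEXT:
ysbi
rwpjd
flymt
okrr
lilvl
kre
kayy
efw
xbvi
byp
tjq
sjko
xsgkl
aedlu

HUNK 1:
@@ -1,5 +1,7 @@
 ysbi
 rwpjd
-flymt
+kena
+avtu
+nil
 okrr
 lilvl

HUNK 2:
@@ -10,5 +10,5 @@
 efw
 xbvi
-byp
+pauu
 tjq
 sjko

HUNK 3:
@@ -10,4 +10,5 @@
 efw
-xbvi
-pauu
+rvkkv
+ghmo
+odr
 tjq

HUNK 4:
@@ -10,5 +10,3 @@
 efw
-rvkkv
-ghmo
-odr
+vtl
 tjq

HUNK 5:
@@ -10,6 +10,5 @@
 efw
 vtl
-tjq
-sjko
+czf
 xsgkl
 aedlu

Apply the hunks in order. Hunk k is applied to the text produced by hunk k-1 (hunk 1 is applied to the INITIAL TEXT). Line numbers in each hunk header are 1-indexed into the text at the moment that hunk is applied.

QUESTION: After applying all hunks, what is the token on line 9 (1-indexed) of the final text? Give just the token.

Hunk 1: at line 1 remove [flymt] add [kena,avtu,nil] -> 16 lines: ysbi rwpjd kena avtu nil okrr lilvl kre kayy efw xbvi byp tjq sjko xsgkl aedlu
Hunk 2: at line 10 remove [byp] add [pauu] -> 16 lines: ysbi rwpjd kena avtu nil okrr lilvl kre kayy efw xbvi pauu tjq sjko xsgkl aedlu
Hunk 3: at line 10 remove [xbvi,pauu] add [rvkkv,ghmo,odr] -> 17 lines: ysbi rwpjd kena avtu nil okrr lilvl kre kayy efw rvkkv ghmo odr tjq sjko xsgkl aedlu
Hunk 4: at line 10 remove [rvkkv,ghmo,odr] add [vtl] -> 15 lines: ysbi rwpjd kena avtu nil okrr lilvl kre kayy efw vtl tjq sjko xsgkl aedlu
Hunk 5: at line 10 remove [tjq,sjko] add [czf] -> 14 lines: ysbi rwpjd kena avtu nil okrr lilvl kre kayy efw vtl czf xsgkl aedlu
Final line 9: kayy

Answer: kayy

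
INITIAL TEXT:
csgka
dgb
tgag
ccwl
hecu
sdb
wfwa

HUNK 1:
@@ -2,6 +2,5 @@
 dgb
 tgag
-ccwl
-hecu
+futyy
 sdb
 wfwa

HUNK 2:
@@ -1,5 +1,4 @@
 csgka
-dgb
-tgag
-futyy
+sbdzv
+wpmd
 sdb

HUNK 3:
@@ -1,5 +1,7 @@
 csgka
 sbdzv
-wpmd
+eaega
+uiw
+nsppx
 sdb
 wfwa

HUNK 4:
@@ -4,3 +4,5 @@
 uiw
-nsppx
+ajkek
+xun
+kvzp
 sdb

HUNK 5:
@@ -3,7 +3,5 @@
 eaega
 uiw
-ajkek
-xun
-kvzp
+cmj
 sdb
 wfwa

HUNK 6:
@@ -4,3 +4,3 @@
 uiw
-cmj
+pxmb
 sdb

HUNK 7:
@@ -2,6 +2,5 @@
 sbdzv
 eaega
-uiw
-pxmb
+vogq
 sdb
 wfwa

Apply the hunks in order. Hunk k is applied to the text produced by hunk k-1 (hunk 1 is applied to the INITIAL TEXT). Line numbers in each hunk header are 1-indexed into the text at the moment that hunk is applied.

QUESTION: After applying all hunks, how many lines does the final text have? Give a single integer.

Hunk 1: at line 2 remove [ccwl,hecu] add [futyy] -> 6 lines: csgka dgb tgag futyy sdb wfwa
Hunk 2: at line 1 remove [dgb,tgag,futyy] add [sbdzv,wpmd] -> 5 lines: csgka sbdzv wpmd sdb wfwa
Hunk 3: at line 1 remove [wpmd] add [eaega,uiw,nsppx] -> 7 lines: csgka sbdzv eaega uiw nsppx sdb wfwa
Hunk 4: at line 4 remove [nsppx] add [ajkek,xun,kvzp] -> 9 lines: csgka sbdzv eaega uiw ajkek xun kvzp sdb wfwa
Hunk 5: at line 3 remove [ajkek,xun,kvzp] add [cmj] -> 7 lines: csgka sbdzv eaega uiw cmj sdb wfwa
Hunk 6: at line 4 remove [cmj] add [pxmb] -> 7 lines: csgka sbdzv eaega uiw pxmb sdb wfwa
Hunk 7: at line 2 remove [uiw,pxmb] add [vogq] -> 6 lines: csgka sbdzv eaega vogq sdb wfwa
Final line count: 6

Answer: 6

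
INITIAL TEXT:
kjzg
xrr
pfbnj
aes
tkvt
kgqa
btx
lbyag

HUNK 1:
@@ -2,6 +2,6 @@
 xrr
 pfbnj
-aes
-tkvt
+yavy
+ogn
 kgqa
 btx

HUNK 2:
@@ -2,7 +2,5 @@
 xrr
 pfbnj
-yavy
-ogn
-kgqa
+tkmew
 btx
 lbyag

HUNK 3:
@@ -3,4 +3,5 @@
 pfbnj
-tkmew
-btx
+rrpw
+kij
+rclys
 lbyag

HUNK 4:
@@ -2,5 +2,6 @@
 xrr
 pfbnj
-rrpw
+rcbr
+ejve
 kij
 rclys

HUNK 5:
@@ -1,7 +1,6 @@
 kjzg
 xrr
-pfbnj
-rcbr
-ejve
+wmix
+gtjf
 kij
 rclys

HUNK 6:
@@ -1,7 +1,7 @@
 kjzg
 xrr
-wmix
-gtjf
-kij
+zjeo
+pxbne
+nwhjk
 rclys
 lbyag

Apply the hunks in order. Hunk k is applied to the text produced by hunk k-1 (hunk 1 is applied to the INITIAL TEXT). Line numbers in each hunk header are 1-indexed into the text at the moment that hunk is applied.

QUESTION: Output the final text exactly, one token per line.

Hunk 1: at line 2 remove [aes,tkvt] add [yavy,ogn] -> 8 lines: kjzg xrr pfbnj yavy ogn kgqa btx lbyag
Hunk 2: at line 2 remove [yavy,ogn,kgqa] add [tkmew] -> 6 lines: kjzg xrr pfbnj tkmew btx lbyag
Hunk 3: at line 3 remove [tkmew,btx] add [rrpw,kij,rclys] -> 7 lines: kjzg xrr pfbnj rrpw kij rclys lbyag
Hunk 4: at line 2 remove [rrpw] add [rcbr,ejve] -> 8 lines: kjzg xrr pfbnj rcbr ejve kij rclys lbyag
Hunk 5: at line 1 remove [pfbnj,rcbr,ejve] add [wmix,gtjf] -> 7 lines: kjzg xrr wmix gtjf kij rclys lbyag
Hunk 6: at line 1 remove [wmix,gtjf,kij] add [zjeo,pxbne,nwhjk] -> 7 lines: kjzg xrr zjeo pxbne nwhjk rclys lbyag

Answer: kjzg
xrr
zjeo
pxbne
nwhjk
rclys
lbyag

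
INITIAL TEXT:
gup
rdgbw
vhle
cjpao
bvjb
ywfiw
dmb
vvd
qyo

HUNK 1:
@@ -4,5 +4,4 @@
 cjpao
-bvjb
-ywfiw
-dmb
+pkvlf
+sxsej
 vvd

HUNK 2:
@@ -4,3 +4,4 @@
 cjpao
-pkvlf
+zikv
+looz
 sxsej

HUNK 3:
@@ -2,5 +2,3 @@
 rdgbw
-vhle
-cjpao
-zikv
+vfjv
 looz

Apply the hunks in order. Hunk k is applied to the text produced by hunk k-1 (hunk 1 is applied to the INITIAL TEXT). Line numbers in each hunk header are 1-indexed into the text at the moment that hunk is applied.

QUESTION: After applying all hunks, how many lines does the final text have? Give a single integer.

Hunk 1: at line 4 remove [bvjb,ywfiw,dmb] add [pkvlf,sxsej] -> 8 lines: gup rdgbw vhle cjpao pkvlf sxsej vvd qyo
Hunk 2: at line 4 remove [pkvlf] add [zikv,looz] -> 9 lines: gup rdgbw vhle cjpao zikv looz sxsej vvd qyo
Hunk 3: at line 2 remove [vhle,cjpao,zikv] add [vfjv] -> 7 lines: gup rdgbw vfjv looz sxsej vvd qyo
Final line count: 7

Answer: 7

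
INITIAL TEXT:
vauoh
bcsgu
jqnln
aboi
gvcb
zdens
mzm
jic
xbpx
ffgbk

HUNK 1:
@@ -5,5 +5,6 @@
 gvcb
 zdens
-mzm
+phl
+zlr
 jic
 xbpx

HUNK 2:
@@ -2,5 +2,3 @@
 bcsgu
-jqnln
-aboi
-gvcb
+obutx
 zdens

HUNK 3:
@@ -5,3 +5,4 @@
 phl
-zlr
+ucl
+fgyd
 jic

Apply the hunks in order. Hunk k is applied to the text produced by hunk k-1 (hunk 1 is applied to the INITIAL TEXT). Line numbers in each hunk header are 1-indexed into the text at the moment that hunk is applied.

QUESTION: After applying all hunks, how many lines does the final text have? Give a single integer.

Hunk 1: at line 5 remove [mzm] add [phl,zlr] -> 11 lines: vauoh bcsgu jqnln aboi gvcb zdens phl zlr jic xbpx ffgbk
Hunk 2: at line 2 remove [jqnln,aboi,gvcb] add [obutx] -> 9 lines: vauoh bcsgu obutx zdens phl zlr jic xbpx ffgbk
Hunk 3: at line 5 remove [zlr] add [ucl,fgyd] -> 10 lines: vauoh bcsgu obutx zdens phl ucl fgyd jic xbpx ffgbk
Final line count: 10

Answer: 10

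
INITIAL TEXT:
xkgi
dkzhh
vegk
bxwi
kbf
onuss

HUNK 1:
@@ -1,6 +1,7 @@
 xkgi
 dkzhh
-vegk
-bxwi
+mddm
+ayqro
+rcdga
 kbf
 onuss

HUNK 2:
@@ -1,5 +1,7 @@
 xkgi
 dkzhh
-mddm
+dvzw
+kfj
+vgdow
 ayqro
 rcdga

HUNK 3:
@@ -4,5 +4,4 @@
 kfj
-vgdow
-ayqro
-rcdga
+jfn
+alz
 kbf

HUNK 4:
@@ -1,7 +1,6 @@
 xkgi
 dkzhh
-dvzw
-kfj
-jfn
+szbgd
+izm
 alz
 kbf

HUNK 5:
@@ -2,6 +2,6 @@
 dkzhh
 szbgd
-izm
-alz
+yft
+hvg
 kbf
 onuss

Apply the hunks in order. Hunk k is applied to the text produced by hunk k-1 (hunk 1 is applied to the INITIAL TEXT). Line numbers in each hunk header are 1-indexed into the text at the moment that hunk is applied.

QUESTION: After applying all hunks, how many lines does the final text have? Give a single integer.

Answer: 7

Derivation:
Hunk 1: at line 1 remove [vegk,bxwi] add [mddm,ayqro,rcdga] -> 7 lines: xkgi dkzhh mddm ayqro rcdga kbf onuss
Hunk 2: at line 1 remove [mddm] add [dvzw,kfj,vgdow] -> 9 lines: xkgi dkzhh dvzw kfj vgdow ayqro rcdga kbf onuss
Hunk 3: at line 4 remove [vgdow,ayqro,rcdga] add [jfn,alz] -> 8 lines: xkgi dkzhh dvzw kfj jfn alz kbf onuss
Hunk 4: at line 1 remove [dvzw,kfj,jfn] add [szbgd,izm] -> 7 lines: xkgi dkzhh szbgd izm alz kbf onuss
Hunk 5: at line 2 remove [izm,alz] add [yft,hvg] -> 7 lines: xkgi dkzhh szbgd yft hvg kbf onuss
Final line count: 7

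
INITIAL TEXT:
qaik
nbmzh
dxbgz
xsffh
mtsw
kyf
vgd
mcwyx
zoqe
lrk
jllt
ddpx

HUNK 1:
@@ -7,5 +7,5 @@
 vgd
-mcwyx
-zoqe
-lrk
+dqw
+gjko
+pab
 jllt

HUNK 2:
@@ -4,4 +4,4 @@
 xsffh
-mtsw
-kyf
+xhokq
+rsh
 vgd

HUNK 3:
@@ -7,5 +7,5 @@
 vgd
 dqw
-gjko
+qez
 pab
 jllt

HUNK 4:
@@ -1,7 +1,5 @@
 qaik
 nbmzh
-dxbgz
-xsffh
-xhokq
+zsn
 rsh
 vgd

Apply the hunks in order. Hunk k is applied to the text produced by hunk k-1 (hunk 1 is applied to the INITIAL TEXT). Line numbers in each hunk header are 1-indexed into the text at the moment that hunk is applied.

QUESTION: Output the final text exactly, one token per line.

Answer: qaik
nbmzh
zsn
rsh
vgd
dqw
qez
pab
jllt
ddpx

Derivation:
Hunk 1: at line 7 remove [mcwyx,zoqe,lrk] add [dqw,gjko,pab] -> 12 lines: qaik nbmzh dxbgz xsffh mtsw kyf vgd dqw gjko pab jllt ddpx
Hunk 2: at line 4 remove [mtsw,kyf] add [xhokq,rsh] -> 12 lines: qaik nbmzh dxbgz xsffh xhokq rsh vgd dqw gjko pab jllt ddpx
Hunk 3: at line 7 remove [gjko] add [qez] -> 12 lines: qaik nbmzh dxbgz xsffh xhokq rsh vgd dqw qez pab jllt ddpx
Hunk 4: at line 1 remove [dxbgz,xsffh,xhokq] add [zsn] -> 10 lines: qaik nbmzh zsn rsh vgd dqw qez pab jllt ddpx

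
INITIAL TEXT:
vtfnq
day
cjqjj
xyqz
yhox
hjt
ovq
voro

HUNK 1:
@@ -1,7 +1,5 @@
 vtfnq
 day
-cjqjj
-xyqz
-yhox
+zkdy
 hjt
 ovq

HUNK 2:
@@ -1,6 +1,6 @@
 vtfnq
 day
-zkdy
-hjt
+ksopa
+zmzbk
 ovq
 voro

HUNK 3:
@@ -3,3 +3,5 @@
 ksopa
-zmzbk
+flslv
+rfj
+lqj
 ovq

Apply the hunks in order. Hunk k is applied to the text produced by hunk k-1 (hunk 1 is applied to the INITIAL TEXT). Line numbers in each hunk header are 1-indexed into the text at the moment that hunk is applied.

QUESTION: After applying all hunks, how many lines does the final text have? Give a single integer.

Answer: 8

Derivation:
Hunk 1: at line 1 remove [cjqjj,xyqz,yhox] add [zkdy] -> 6 lines: vtfnq day zkdy hjt ovq voro
Hunk 2: at line 1 remove [zkdy,hjt] add [ksopa,zmzbk] -> 6 lines: vtfnq day ksopa zmzbk ovq voro
Hunk 3: at line 3 remove [zmzbk] add [flslv,rfj,lqj] -> 8 lines: vtfnq day ksopa flslv rfj lqj ovq voro
Final line count: 8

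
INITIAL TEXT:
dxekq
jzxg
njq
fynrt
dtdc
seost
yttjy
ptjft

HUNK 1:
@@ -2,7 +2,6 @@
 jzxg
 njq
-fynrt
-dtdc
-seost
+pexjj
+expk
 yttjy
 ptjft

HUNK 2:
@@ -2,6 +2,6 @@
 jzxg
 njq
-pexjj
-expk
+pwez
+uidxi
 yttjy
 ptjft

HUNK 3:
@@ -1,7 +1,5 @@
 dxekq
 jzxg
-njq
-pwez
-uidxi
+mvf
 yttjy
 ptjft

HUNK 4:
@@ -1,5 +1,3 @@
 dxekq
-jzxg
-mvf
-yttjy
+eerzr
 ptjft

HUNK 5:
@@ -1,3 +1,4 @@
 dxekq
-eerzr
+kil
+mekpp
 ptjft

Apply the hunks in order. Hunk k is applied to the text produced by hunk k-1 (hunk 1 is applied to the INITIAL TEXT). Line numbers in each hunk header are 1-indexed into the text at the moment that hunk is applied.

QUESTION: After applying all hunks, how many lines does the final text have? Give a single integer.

Answer: 4

Derivation:
Hunk 1: at line 2 remove [fynrt,dtdc,seost] add [pexjj,expk] -> 7 lines: dxekq jzxg njq pexjj expk yttjy ptjft
Hunk 2: at line 2 remove [pexjj,expk] add [pwez,uidxi] -> 7 lines: dxekq jzxg njq pwez uidxi yttjy ptjft
Hunk 3: at line 1 remove [njq,pwez,uidxi] add [mvf] -> 5 lines: dxekq jzxg mvf yttjy ptjft
Hunk 4: at line 1 remove [jzxg,mvf,yttjy] add [eerzr] -> 3 lines: dxekq eerzr ptjft
Hunk 5: at line 1 remove [eerzr] add [kil,mekpp] -> 4 lines: dxekq kil mekpp ptjft
Final line count: 4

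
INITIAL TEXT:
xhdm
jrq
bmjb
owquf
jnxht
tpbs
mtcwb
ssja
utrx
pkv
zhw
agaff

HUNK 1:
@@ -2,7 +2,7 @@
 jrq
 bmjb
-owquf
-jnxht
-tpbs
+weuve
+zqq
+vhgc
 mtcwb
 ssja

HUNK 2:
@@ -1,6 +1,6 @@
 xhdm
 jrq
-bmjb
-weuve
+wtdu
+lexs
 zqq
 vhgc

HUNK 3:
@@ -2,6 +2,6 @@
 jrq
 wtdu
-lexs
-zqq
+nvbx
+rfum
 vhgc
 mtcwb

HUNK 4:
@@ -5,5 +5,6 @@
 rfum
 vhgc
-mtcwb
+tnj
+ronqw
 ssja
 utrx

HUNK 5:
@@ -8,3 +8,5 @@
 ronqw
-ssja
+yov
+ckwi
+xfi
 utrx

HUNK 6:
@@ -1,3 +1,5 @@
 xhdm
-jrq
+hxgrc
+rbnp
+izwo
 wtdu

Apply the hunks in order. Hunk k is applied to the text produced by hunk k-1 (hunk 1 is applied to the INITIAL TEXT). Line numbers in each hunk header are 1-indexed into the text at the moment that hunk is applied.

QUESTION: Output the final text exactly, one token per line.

Answer: xhdm
hxgrc
rbnp
izwo
wtdu
nvbx
rfum
vhgc
tnj
ronqw
yov
ckwi
xfi
utrx
pkv
zhw
agaff

Derivation:
Hunk 1: at line 2 remove [owquf,jnxht,tpbs] add [weuve,zqq,vhgc] -> 12 lines: xhdm jrq bmjb weuve zqq vhgc mtcwb ssja utrx pkv zhw agaff
Hunk 2: at line 1 remove [bmjb,weuve] add [wtdu,lexs] -> 12 lines: xhdm jrq wtdu lexs zqq vhgc mtcwb ssja utrx pkv zhw agaff
Hunk 3: at line 2 remove [lexs,zqq] add [nvbx,rfum] -> 12 lines: xhdm jrq wtdu nvbx rfum vhgc mtcwb ssja utrx pkv zhw agaff
Hunk 4: at line 5 remove [mtcwb] add [tnj,ronqw] -> 13 lines: xhdm jrq wtdu nvbx rfum vhgc tnj ronqw ssja utrx pkv zhw agaff
Hunk 5: at line 8 remove [ssja] add [yov,ckwi,xfi] -> 15 lines: xhdm jrq wtdu nvbx rfum vhgc tnj ronqw yov ckwi xfi utrx pkv zhw agaff
Hunk 6: at line 1 remove [jrq] add [hxgrc,rbnp,izwo] -> 17 lines: xhdm hxgrc rbnp izwo wtdu nvbx rfum vhgc tnj ronqw yov ckwi xfi utrx pkv zhw agaff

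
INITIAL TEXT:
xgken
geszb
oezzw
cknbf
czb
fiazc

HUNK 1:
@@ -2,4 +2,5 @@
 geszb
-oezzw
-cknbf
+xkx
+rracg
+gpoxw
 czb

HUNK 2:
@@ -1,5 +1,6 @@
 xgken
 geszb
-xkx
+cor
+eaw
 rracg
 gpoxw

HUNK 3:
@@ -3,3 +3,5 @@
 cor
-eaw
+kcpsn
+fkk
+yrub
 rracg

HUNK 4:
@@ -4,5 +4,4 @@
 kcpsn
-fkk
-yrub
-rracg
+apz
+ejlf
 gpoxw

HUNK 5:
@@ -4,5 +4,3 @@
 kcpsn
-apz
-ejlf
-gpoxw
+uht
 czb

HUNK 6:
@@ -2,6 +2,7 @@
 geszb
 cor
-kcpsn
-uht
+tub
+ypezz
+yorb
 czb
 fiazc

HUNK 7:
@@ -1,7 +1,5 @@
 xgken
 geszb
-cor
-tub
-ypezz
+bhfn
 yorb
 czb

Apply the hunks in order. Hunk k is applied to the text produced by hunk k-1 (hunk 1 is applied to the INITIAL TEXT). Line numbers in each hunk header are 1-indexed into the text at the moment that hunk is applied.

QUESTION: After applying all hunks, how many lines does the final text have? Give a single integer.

Answer: 6

Derivation:
Hunk 1: at line 2 remove [oezzw,cknbf] add [xkx,rracg,gpoxw] -> 7 lines: xgken geszb xkx rracg gpoxw czb fiazc
Hunk 2: at line 1 remove [xkx] add [cor,eaw] -> 8 lines: xgken geszb cor eaw rracg gpoxw czb fiazc
Hunk 3: at line 3 remove [eaw] add [kcpsn,fkk,yrub] -> 10 lines: xgken geszb cor kcpsn fkk yrub rracg gpoxw czb fiazc
Hunk 4: at line 4 remove [fkk,yrub,rracg] add [apz,ejlf] -> 9 lines: xgken geszb cor kcpsn apz ejlf gpoxw czb fiazc
Hunk 5: at line 4 remove [apz,ejlf,gpoxw] add [uht] -> 7 lines: xgken geszb cor kcpsn uht czb fiazc
Hunk 6: at line 2 remove [kcpsn,uht] add [tub,ypezz,yorb] -> 8 lines: xgken geszb cor tub ypezz yorb czb fiazc
Hunk 7: at line 1 remove [cor,tub,ypezz] add [bhfn] -> 6 lines: xgken geszb bhfn yorb czb fiazc
Final line count: 6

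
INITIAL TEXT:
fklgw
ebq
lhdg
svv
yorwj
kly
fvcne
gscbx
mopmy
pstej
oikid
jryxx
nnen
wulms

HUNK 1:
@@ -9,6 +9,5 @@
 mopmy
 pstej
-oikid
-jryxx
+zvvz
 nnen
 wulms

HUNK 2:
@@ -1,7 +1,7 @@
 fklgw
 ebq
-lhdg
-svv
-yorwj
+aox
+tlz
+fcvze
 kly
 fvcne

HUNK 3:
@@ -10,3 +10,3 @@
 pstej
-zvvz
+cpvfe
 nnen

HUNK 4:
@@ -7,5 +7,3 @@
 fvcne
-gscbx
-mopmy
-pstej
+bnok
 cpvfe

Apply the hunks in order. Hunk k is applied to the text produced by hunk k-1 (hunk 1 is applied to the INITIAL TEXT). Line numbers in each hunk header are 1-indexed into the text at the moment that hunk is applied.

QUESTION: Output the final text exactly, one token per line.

Answer: fklgw
ebq
aox
tlz
fcvze
kly
fvcne
bnok
cpvfe
nnen
wulms

Derivation:
Hunk 1: at line 9 remove [oikid,jryxx] add [zvvz] -> 13 lines: fklgw ebq lhdg svv yorwj kly fvcne gscbx mopmy pstej zvvz nnen wulms
Hunk 2: at line 1 remove [lhdg,svv,yorwj] add [aox,tlz,fcvze] -> 13 lines: fklgw ebq aox tlz fcvze kly fvcne gscbx mopmy pstej zvvz nnen wulms
Hunk 3: at line 10 remove [zvvz] add [cpvfe] -> 13 lines: fklgw ebq aox tlz fcvze kly fvcne gscbx mopmy pstej cpvfe nnen wulms
Hunk 4: at line 7 remove [gscbx,mopmy,pstej] add [bnok] -> 11 lines: fklgw ebq aox tlz fcvze kly fvcne bnok cpvfe nnen wulms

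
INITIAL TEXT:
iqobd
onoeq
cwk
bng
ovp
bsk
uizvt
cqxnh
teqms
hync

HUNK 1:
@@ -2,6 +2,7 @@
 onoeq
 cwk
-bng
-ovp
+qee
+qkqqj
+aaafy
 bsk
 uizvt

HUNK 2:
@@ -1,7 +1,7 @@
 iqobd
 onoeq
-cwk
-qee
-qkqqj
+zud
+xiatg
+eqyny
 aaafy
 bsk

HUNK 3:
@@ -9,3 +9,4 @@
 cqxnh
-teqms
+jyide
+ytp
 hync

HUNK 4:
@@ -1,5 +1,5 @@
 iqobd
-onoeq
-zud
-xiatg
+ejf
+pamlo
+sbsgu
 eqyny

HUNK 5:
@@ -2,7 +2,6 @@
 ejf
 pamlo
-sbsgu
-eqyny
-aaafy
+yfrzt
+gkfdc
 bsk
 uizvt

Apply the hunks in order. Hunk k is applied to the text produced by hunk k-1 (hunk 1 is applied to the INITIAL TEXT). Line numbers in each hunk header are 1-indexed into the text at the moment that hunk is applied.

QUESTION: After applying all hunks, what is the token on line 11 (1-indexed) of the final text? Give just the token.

Answer: hync

Derivation:
Hunk 1: at line 2 remove [bng,ovp] add [qee,qkqqj,aaafy] -> 11 lines: iqobd onoeq cwk qee qkqqj aaafy bsk uizvt cqxnh teqms hync
Hunk 2: at line 1 remove [cwk,qee,qkqqj] add [zud,xiatg,eqyny] -> 11 lines: iqobd onoeq zud xiatg eqyny aaafy bsk uizvt cqxnh teqms hync
Hunk 3: at line 9 remove [teqms] add [jyide,ytp] -> 12 lines: iqobd onoeq zud xiatg eqyny aaafy bsk uizvt cqxnh jyide ytp hync
Hunk 4: at line 1 remove [onoeq,zud,xiatg] add [ejf,pamlo,sbsgu] -> 12 lines: iqobd ejf pamlo sbsgu eqyny aaafy bsk uizvt cqxnh jyide ytp hync
Hunk 5: at line 2 remove [sbsgu,eqyny,aaafy] add [yfrzt,gkfdc] -> 11 lines: iqobd ejf pamlo yfrzt gkfdc bsk uizvt cqxnh jyide ytp hync
Final line 11: hync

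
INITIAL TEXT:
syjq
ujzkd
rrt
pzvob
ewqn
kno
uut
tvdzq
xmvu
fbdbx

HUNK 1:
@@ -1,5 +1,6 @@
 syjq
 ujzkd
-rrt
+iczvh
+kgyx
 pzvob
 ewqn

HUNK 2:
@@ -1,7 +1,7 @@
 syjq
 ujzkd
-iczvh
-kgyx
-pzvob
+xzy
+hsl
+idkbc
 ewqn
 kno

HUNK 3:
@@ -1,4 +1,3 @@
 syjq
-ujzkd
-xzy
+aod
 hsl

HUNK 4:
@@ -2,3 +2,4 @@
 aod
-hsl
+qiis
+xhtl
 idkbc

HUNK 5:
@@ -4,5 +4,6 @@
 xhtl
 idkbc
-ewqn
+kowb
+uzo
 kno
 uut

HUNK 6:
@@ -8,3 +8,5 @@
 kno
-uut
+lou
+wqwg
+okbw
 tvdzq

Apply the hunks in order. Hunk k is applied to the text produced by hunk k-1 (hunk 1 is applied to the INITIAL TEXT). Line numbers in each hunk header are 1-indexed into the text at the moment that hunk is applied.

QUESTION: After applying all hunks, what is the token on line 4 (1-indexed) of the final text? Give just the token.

Hunk 1: at line 1 remove [rrt] add [iczvh,kgyx] -> 11 lines: syjq ujzkd iczvh kgyx pzvob ewqn kno uut tvdzq xmvu fbdbx
Hunk 2: at line 1 remove [iczvh,kgyx,pzvob] add [xzy,hsl,idkbc] -> 11 lines: syjq ujzkd xzy hsl idkbc ewqn kno uut tvdzq xmvu fbdbx
Hunk 3: at line 1 remove [ujzkd,xzy] add [aod] -> 10 lines: syjq aod hsl idkbc ewqn kno uut tvdzq xmvu fbdbx
Hunk 4: at line 2 remove [hsl] add [qiis,xhtl] -> 11 lines: syjq aod qiis xhtl idkbc ewqn kno uut tvdzq xmvu fbdbx
Hunk 5: at line 4 remove [ewqn] add [kowb,uzo] -> 12 lines: syjq aod qiis xhtl idkbc kowb uzo kno uut tvdzq xmvu fbdbx
Hunk 6: at line 8 remove [uut] add [lou,wqwg,okbw] -> 14 lines: syjq aod qiis xhtl idkbc kowb uzo kno lou wqwg okbw tvdzq xmvu fbdbx
Final line 4: xhtl

Answer: xhtl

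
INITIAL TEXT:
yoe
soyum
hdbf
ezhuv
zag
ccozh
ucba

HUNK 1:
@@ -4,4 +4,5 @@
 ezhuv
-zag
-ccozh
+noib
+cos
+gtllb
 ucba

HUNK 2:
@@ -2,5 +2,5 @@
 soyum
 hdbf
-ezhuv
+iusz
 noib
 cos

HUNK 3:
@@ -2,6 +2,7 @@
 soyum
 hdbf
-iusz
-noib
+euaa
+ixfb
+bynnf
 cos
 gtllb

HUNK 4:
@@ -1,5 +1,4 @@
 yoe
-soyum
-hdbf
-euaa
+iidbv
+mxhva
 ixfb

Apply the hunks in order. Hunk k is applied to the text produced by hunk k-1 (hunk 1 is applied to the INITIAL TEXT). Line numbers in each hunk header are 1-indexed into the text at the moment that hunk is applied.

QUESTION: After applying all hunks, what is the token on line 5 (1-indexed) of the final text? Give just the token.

Answer: bynnf

Derivation:
Hunk 1: at line 4 remove [zag,ccozh] add [noib,cos,gtllb] -> 8 lines: yoe soyum hdbf ezhuv noib cos gtllb ucba
Hunk 2: at line 2 remove [ezhuv] add [iusz] -> 8 lines: yoe soyum hdbf iusz noib cos gtllb ucba
Hunk 3: at line 2 remove [iusz,noib] add [euaa,ixfb,bynnf] -> 9 lines: yoe soyum hdbf euaa ixfb bynnf cos gtllb ucba
Hunk 4: at line 1 remove [soyum,hdbf,euaa] add [iidbv,mxhva] -> 8 lines: yoe iidbv mxhva ixfb bynnf cos gtllb ucba
Final line 5: bynnf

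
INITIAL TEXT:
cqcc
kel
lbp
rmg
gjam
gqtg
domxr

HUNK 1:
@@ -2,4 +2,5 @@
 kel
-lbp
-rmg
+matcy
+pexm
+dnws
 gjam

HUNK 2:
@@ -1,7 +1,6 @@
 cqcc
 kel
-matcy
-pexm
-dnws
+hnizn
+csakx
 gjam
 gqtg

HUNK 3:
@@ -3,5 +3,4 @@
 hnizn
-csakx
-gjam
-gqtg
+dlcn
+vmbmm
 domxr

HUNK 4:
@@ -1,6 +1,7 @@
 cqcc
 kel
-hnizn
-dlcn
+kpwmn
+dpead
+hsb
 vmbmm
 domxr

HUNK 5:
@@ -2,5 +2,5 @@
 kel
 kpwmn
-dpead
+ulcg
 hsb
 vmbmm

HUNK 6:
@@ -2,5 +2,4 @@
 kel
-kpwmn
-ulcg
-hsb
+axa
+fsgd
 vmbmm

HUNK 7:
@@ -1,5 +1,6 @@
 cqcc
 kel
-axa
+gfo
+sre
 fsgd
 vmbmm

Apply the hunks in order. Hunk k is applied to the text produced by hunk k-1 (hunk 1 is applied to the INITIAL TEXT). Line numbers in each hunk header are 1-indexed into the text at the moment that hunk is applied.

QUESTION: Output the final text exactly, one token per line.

Answer: cqcc
kel
gfo
sre
fsgd
vmbmm
domxr

Derivation:
Hunk 1: at line 2 remove [lbp,rmg] add [matcy,pexm,dnws] -> 8 lines: cqcc kel matcy pexm dnws gjam gqtg domxr
Hunk 2: at line 1 remove [matcy,pexm,dnws] add [hnizn,csakx] -> 7 lines: cqcc kel hnizn csakx gjam gqtg domxr
Hunk 3: at line 3 remove [csakx,gjam,gqtg] add [dlcn,vmbmm] -> 6 lines: cqcc kel hnizn dlcn vmbmm domxr
Hunk 4: at line 1 remove [hnizn,dlcn] add [kpwmn,dpead,hsb] -> 7 lines: cqcc kel kpwmn dpead hsb vmbmm domxr
Hunk 5: at line 2 remove [dpead] add [ulcg] -> 7 lines: cqcc kel kpwmn ulcg hsb vmbmm domxr
Hunk 6: at line 2 remove [kpwmn,ulcg,hsb] add [axa,fsgd] -> 6 lines: cqcc kel axa fsgd vmbmm domxr
Hunk 7: at line 1 remove [axa] add [gfo,sre] -> 7 lines: cqcc kel gfo sre fsgd vmbmm domxr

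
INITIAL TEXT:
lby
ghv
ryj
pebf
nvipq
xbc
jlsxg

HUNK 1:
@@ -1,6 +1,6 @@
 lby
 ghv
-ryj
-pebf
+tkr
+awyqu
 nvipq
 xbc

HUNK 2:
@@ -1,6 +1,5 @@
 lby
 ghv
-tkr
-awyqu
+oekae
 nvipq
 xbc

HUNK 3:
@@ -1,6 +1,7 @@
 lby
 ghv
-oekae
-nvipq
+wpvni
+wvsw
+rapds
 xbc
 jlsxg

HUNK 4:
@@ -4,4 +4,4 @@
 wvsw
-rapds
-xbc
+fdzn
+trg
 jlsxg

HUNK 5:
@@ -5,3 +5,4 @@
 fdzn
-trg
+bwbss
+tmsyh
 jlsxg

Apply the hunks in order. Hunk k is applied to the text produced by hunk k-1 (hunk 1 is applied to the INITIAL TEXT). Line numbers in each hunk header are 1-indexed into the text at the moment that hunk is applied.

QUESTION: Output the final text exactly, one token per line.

Answer: lby
ghv
wpvni
wvsw
fdzn
bwbss
tmsyh
jlsxg

Derivation:
Hunk 1: at line 1 remove [ryj,pebf] add [tkr,awyqu] -> 7 lines: lby ghv tkr awyqu nvipq xbc jlsxg
Hunk 2: at line 1 remove [tkr,awyqu] add [oekae] -> 6 lines: lby ghv oekae nvipq xbc jlsxg
Hunk 3: at line 1 remove [oekae,nvipq] add [wpvni,wvsw,rapds] -> 7 lines: lby ghv wpvni wvsw rapds xbc jlsxg
Hunk 4: at line 4 remove [rapds,xbc] add [fdzn,trg] -> 7 lines: lby ghv wpvni wvsw fdzn trg jlsxg
Hunk 5: at line 5 remove [trg] add [bwbss,tmsyh] -> 8 lines: lby ghv wpvni wvsw fdzn bwbss tmsyh jlsxg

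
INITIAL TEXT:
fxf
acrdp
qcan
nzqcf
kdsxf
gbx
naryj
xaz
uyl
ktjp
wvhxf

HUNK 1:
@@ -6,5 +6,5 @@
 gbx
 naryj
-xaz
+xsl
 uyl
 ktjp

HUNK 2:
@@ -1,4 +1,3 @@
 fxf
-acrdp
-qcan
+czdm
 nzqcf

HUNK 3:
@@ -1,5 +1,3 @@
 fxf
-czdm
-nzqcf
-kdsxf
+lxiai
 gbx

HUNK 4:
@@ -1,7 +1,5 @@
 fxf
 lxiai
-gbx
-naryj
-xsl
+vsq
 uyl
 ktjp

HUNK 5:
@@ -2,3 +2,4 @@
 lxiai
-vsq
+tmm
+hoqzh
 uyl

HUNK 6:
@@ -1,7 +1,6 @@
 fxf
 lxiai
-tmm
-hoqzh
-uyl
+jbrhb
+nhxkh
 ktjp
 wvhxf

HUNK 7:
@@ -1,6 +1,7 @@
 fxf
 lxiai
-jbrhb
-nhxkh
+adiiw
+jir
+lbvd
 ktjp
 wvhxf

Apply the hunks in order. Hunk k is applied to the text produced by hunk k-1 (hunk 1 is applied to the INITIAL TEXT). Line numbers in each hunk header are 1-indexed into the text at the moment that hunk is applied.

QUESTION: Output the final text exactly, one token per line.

Hunk 1: at line 6 remove [xaz] add [xsl] -> 11 lines: fxf acrdp qcan nzqcf kdsxf gbx naryj xsl uyl ktjp wvhxf
Hunk 2: at line 1 remove [acrdp,qcan] add [czdm] -> 10 lines: fxf czdm nzqcf kdsxf gbx naryj xsl uyl ktjp wvhxf
Hunk 3: at line 1 remove [czdm,nzqcf,kdsxf] add [lxiai] -> 8 lines: fxf lxiai gbx naryj xsl uyl ktjp wvhxf
Hunk 4: at line 1 remove [gbx,naryj,xsl] add [vsq] -> 6 lines: fxf lxiai vsq uyl ktjp wvhxf
Hunk 5: at line 2 remove [vsq] add [tmm,hoqzh] -> 7 lines: fxf lxiai tmm hoqzh uyl ktjp wvhxf
Hunk 6: at line 1 remove [tmm,hoqzh,uyl] add [jbrhb,nhxkh] -> 6 lines: fxf lxiai jbrhb nhxkh ktjp wvhxf
Hunk 7: at line 1 remove [jbrhb,nhxkh] add [adiiw,jir,lbvd] -> 7 lines: fxf lxiai adiiw jir lbvd ktjp wvhxf

Answer: fxf
lxiai
adiiw
jir
lbvd
ktjp
wvhxf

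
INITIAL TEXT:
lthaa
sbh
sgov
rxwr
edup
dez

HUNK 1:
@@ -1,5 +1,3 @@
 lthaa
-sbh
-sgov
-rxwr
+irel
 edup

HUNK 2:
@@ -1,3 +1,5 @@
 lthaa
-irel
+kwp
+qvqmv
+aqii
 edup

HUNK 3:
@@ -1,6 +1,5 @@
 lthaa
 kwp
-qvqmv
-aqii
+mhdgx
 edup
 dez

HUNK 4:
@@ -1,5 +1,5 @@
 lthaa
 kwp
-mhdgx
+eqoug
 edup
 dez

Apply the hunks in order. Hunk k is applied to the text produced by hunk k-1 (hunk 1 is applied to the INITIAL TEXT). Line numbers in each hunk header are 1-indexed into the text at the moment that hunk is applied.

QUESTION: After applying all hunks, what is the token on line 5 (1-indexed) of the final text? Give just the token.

Hunk 1: at line 1 remove [sbh,sgov,rxwr] add [irel] -> 4 lines: lthaa irel edup dez
Hunk 2: at line 1 remove [irel] add [kwp,qvqmv,aqii] -> 6 lines: lthaa kwp qvqmv aqii edup dez
Hunk 3: at line 1 remove [qvqmv,aqii] add [mhdgx] -> 5 lines: lthaa kwp mhdgx edup dez
Hunk 4: at line 1 remove [mhdgx] add [eqoug] -> 5 lines: lthaa kwp eqoug edup dez
Final line 5: dez

Answer: dez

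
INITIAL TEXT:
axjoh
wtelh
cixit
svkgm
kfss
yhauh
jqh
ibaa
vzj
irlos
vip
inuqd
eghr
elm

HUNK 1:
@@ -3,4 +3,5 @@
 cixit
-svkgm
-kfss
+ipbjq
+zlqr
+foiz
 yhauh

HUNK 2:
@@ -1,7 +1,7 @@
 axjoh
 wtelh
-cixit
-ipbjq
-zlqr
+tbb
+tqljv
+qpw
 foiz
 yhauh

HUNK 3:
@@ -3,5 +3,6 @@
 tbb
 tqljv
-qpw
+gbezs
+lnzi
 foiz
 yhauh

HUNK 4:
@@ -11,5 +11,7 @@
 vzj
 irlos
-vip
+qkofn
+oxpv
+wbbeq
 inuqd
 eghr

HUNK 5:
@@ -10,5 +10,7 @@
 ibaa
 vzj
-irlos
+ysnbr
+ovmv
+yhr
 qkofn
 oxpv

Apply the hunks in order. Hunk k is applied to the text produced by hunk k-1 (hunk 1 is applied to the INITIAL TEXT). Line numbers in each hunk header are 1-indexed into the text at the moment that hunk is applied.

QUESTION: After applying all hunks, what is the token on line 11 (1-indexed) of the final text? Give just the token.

Answer: vzj

Derivation:
Hunk 1: at line 3 remove [svkgm,kfss] add [ipbjq,zlqr,foiz] -> 15 lines: axjoh wtelh cixit ipbjq zlqr foiz yhauh jqh ibaa vzj irlos vip inuqd eghr elm
Hunk 2: at line 1 remove [cixit,ipbjq,zlqr] add [tbb,tqljv,qpw] -> 15 lines: axjoh wtelh tbb tqljv qpw foiz yhauh jqh ibaa vzj irlos vip inuqd eghr elm
Hunk 3: at line 3 remove [qpw] add [gbezs,lnzi] -> 16 lines: axjoh wtelh tbb tqljv gbezs lnzi foiz yhauh jqh ibaa vzj irlos vip inuqd eghr elm
Hunk 4: at line 11 remove [vip] add [qkofn,oxpv,wbbeq] -> 18 lines: axjoh wtelh tbb tqljv gbezs lnzi foiz yhauh jqh ibaa vzj irlos qkofn oxpv wbbeq inuqd eghr elm
Hunk 5: at line 10 remove [irlos] add [ysnbr,ovmv,yhr] -> 20 lines: axjoh wtelh tbb tqljv gbezs lnzi foiz yhauh jqh ibaa vzj ysnbr ovmv yhr qkofn oxpv wbbeq inuqd eghr elm
Final line 11: vzj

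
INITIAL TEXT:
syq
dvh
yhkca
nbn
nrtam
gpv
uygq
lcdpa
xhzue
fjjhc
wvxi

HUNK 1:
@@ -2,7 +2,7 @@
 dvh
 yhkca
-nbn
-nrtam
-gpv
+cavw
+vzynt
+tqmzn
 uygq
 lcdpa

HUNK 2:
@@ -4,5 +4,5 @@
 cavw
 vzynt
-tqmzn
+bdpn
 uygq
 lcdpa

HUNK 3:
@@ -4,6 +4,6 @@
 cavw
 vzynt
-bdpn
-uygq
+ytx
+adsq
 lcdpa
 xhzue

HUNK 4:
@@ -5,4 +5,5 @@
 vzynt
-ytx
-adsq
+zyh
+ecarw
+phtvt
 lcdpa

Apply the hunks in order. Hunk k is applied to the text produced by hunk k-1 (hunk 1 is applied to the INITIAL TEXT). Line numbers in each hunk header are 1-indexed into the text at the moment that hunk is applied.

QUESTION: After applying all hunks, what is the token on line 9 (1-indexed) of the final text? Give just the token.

Answer: lcdpa

Derivation:
Hunk 1: at line 2 remove [nbn,nrtam,gpv] add [cavw,vzynt,tqmzn] -> 11 lines: syq dvh yhkca cavw vzynt tqmzn uygq lcdpa xhzue fjjhc wvxi
Hunk 2: at line 4 remove [tqmzn] add [bdpn] -> 11 lines: syq dvh yhkca cavw vzynt bdpn uygq lcdpa xhzue fjjhc wvxi
Hunk 3: at line 4 remove [bdpn,uygq] add [ytx,adsq] -> 11 lines: syq dvh yhkca cavw vzynt ytx adsq lcdpa xhzue fjjhc wvxi
Hunk 4: at line 5 remove [ytx,adsq] add [zyh,ecarw,phtvt] -> 12 lines: syq dvh yhkca cavw vzynt zyh ecarw phtvt lcdpa xhzue fjjhc wvxi
Final line 9: lcdpa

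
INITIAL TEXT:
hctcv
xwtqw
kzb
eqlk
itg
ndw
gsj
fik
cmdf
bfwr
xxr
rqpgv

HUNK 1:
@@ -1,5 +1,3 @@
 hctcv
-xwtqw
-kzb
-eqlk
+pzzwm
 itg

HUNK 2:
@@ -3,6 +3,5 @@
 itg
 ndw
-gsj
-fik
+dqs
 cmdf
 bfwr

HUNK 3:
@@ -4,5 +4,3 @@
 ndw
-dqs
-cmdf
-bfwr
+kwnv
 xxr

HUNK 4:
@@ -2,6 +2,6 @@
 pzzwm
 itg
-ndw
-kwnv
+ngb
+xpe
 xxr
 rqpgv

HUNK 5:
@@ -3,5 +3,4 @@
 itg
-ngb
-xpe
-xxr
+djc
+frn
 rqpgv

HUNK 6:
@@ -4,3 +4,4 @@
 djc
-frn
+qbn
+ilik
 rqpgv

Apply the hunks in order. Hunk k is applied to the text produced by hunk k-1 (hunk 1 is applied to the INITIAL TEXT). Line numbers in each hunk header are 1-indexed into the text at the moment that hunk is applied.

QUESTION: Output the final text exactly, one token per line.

Answer: hctcv
pzzwm
itg
djc
qbn
ilik
rqpgv

Derivation:
Hunk 1: at line 1 remove [xwtqw,kzb,eqlk] add [pzzwm] -> 10 lines: hctcv pzzwm itg ndw gsj fik cmdf bfwr xxr rqpgv
Hunk 2: at line 3 remove [gsj,fik] add [dqs] -> 9 lines: hctcv pzzwm itg ndw dqs cmdf bfwr xxr rqpgv
Hunk 3: at line 4 remove [dqs,cmdf,bfwr] add [kwnv] -> 7 lines: hctcv pzzwm itg ndw kwnv xxr rqpgv
Hunk 4: at line 2 remove [ndw,kwnv] add [ngb,xpe] -> 7 lines: hctcv pzzwm itg ngb xpe xxr rqpgv
Hunk 5: at line 3 remove [ngb,xpe,xxr] add [djc,frn] -> 6 lines: hctcv pzzwm itg djc frn rqpgv
Hunk 6: at line 4 remove [frn] add [qbn,ilik] -> 7 lines: hctcv pzzwm itg djc qbn ilik rqpgv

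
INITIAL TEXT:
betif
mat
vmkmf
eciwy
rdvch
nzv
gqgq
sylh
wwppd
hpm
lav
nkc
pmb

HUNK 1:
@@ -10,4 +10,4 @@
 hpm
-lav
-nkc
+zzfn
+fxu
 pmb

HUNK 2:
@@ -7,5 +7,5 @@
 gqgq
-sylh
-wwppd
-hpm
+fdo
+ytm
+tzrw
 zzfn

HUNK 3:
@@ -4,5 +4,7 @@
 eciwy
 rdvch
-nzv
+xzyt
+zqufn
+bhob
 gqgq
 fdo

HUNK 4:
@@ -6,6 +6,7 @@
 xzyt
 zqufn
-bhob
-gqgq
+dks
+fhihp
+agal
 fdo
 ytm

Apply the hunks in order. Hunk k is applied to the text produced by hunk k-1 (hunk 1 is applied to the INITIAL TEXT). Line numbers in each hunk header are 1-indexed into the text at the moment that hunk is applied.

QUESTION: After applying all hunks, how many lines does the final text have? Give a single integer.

Hunk 1: at line 10 remove [lav,nkc] add [zzfn,fxu] -> 13 lines: betif mat vmkmf eciwy rdvch nzv gqgq sylh wwppd hpm zzfn fxu pmb
Hunk 2: at line 7 remove [sylh,wwppd,hpm] add [fdo,ytm,tzrw] -> 13 lines: betif mat vmkmf eciwy rdvch nzv gqgq fdo ytm tzrw zzfn fxu pmb
Hunk 3: at line 4 remove [nzv] add [xzyt,zqufn,bhob] -> 15 lines: betif mat vmkmf eciwy rdvch xzyt zqufn bhob gqgq fdo ytm tzrw zzfn fxu pmb
Hunk 4: at line 6 remove [bhob,gqgq] add [dks,fhihp,agal] -> 16 lines: betif mat vmkmf eciwy rdvch xzyt zqufn dks fhihp agal fdo ytm tzrw zzfn fxu pmb
Final line count: 16

Answer: 16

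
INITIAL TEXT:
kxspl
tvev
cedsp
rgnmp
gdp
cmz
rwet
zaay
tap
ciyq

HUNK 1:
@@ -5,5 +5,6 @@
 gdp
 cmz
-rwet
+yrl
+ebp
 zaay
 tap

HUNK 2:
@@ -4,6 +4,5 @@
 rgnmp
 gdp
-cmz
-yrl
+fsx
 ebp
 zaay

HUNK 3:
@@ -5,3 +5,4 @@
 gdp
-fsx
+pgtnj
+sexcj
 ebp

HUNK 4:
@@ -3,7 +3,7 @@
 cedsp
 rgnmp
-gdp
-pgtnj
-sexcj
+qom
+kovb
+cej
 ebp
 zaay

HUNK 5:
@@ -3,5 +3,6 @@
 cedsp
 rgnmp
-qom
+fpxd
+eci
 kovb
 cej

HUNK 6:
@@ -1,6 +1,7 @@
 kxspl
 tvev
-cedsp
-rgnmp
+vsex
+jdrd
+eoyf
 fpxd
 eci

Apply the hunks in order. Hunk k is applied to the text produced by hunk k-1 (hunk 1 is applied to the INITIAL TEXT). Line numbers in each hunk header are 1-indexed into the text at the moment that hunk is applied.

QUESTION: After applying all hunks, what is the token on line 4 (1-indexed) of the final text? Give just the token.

Answer: jdrd

Derivation:
Hunk 1: at line 5 remove [rwet] add [yrl,ebp] -> 11 lines: kxspl tvev cedsp rgnmp gdp cmz yrl ebp zaay tap ciyq
Hunk 2: at line 4 remove [cmz,yrl] add [fsx] -> 10 lines: kxspl tvev cedsp rgnmp gdp fsx ebp zaay tap ciyq
Hunk 3: at line 5 remove [fsx] add [pgtnj,sexcj] -> 11 lines: kxspl tvev cedsp rgnmp gdp pgtnj sexcj ebp zaay tap ciyq
Hunk 4: at line 3 remove [gdp,pgtnj,sexcj] add [qom,kovb,cej] -> 11 lines: kxspl tvev cedsp rgnmp qom kovb cej ebp zaay tap ciyq
Hunk 5: at line 3 remove [qom] add [fpxd,eci] -> 12 lines: kxspl tvev cedsp rgnmp fpxd eci kovb cej ebp zaay tap ciyq
Hunk 6: at line 1 remove [cedsp,rgnmp] add [vsex,jdrd,eoyf] -> 13 lines: kxspl tvev vsex jdrd eoyf fpxd eci kovb cej ebp zaay tap ciyq
Final line 4: jdrd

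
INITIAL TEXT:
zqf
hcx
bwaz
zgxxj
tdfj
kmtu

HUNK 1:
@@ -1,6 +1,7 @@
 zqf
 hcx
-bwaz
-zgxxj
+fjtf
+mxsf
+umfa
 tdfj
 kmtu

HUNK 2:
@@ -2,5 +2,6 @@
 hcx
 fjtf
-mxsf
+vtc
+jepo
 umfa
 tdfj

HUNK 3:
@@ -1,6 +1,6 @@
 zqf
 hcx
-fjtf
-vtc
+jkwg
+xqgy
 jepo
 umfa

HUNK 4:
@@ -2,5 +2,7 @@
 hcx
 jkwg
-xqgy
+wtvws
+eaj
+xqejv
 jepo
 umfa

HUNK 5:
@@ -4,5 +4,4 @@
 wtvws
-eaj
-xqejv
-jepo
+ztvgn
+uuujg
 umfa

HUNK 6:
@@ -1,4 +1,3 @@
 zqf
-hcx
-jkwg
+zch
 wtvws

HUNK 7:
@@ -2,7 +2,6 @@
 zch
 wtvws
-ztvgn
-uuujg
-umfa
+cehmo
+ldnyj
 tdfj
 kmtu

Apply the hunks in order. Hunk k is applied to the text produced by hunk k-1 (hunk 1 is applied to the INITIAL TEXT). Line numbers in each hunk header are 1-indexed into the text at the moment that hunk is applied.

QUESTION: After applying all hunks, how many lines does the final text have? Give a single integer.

Answer: 7

Derivation:
Hunk 1: at line 1 remove [bwaz,zgxxj] add [fjtf,mxsf,umfa] -> 7 lines: zqf hcx fjtf mxsf umfa tdfj kmtu
Hunk 2: at line 2 remove [mxsf] add [vtc,jepo] -> 8 lines: zqf hcx fjtf vtc jepo umfa tdfj kmtu
Hunk 3: at line 1 remove [fjtf,vtc] add [jkwg,xqgy] -> 8 lines: zqf hcx jkwg xqgy jepo umfa tdfj kmtu
Hunk 4: at line 2 remove [xqgy] add [wtvws,eaj,xqejv] -> 10 lines: zqf hcx jkwg wtvws eaj xqejv jepo umfa tdfj kmtu
Hunk 5: at line 4 remove [eaj,xqejv,jepo] add [ztvgn,uuujg] -> 9 lines: zqf hcx jkwg wtvws ztvgn uuujg umfa tdfj kmtu
Hunk 6: at line 1 remove [hcx,jkwg] add [zch] -> 8 lines: zqf zch wtvws ztvgn uuujg umfa tdfj kmtu
Hunk 7: at line 2 remove [ztvgn,uuujg,umfa] add [cehmo,ldnyj] -> 7 lines: zqf zch wtvws cehmo ldnyj tdfj kmtu
Final line count: 7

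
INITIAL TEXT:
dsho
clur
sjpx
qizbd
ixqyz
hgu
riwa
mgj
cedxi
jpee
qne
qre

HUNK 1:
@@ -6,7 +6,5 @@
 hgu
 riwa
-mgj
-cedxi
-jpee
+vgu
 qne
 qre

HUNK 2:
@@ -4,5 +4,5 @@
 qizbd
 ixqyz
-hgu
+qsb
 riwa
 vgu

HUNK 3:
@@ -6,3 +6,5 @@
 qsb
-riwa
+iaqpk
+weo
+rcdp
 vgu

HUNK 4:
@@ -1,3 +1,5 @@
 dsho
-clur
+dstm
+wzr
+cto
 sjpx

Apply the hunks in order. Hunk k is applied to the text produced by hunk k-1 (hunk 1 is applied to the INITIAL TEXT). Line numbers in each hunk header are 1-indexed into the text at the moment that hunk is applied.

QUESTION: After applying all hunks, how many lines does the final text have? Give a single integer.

Hunk 1: at line 6 remove [mgj,cedxi,jpee] add [vgu] -> 10 lines: dsho clur sjpx qizbd ixqyz hgu riwa vgu qne qre
Hunk 2: at line 4 remove [hgu] add [qsb] -> 10 lines: dsho clur sjpx qizbd ixqyz qsb riwa vgu qne qre
Hunk 3: at line 6 remove [riwa] add [iaqpk,weo,rcdp] -> 12 lines: dsho clur sjpx qizbd ixqyz qsb iaqpk weo rcdp vgu qne qre
Hunk 4: at line 1 remove [clur] add [dstm,wzr,cto] -> 14 lines: dsho dstm wzr cto sjpx qizbd ixqyz qsb iaqpk weo rcdp vgu qne qre
Final line count: 14

Answer: 14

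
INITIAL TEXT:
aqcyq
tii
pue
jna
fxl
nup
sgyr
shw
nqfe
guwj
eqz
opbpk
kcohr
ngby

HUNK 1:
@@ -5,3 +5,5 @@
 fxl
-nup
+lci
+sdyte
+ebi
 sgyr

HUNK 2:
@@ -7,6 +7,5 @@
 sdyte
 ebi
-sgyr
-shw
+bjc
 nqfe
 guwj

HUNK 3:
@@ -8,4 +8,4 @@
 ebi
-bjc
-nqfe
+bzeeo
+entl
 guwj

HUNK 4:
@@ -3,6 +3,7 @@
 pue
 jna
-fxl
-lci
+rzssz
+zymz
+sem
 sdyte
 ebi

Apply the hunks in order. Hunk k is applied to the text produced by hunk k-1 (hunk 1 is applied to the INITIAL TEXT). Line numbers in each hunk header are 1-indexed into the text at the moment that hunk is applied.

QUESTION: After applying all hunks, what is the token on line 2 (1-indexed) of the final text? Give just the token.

Answer: tii

Derivation:
Hunk 1: at line 5 remove [nup] add [lci,sdyte,ebi] -> 16 lines: aqcyq tii pue jna fxl lci sdyte ebi sgyr shw nqfe guwj eqz opbpk kcohr ngby
Hunk 2: at line 7 remove [sgyr,shw] add [bjc] -> 15 lines: aqcyq tii pue jna fxl lci sdyte ebi bjc nqfe guwj eqz opbpk kcohr ngby
Hunk 3: at line 8 remove [bjc,nqfe] add [bzeeo,entl] -> 15 lines: aqcyq tii pue jna fxl lci sdyte ebi bzeeo entl guwj eqz opbpk kcohr ngby
Hunk 4: at line 3 remove [fxl,lci] add [rzssz,zymz,sem] -> 16 lines: aqcyq tii pue jna rzssz zymz sem sdyte ebi bzeeo entl guwj eqz opbpk kcohr ngby
Final line 2: tii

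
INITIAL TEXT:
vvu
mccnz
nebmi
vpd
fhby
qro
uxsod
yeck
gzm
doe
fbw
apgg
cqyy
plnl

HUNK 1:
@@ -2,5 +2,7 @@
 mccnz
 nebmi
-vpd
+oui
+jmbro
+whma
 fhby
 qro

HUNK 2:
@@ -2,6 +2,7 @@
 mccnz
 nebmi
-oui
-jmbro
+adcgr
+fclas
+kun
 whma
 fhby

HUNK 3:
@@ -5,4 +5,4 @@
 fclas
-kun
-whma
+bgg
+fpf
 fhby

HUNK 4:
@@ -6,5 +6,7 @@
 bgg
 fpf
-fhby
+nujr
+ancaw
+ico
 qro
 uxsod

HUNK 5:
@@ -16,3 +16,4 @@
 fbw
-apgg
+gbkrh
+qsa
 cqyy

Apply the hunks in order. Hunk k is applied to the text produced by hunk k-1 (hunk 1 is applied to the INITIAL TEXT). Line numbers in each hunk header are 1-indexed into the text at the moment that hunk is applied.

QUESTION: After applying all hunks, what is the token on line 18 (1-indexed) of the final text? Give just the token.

Hunk 1: at line 2 remove [vpd] add [oui,jmbro,whma] -> 16 lines: vvu mccnz nebmi oui jmbro whma fhby qro uxsod yeck gzm doe fbw apgg cqyy plnl
Hunk 2: at line 2 remove [oui,jmbro] add [adcgr,fclas,kun] -> 17 lines: vvu mccnz nebmi adcgr fclas kun whma fhby qro uxsod yeck gzm doe fbw apgg cqyy plnl
Hunk 3: at line 5 remove [kun,whma] add [bgg,fpf] -> 17 lines: vvu mccnz nebmi adcgr fclas bgg fpf fhby qro uxsod yeck gzm doe fbw apgg cqyy plnl
Hunk 4: at line 6 remove [fhby] add [nujr,ancaw,ico] -> 19 lines: vvu mccnz nebmi adcgr fclas bgg fpf nujr ancaw ico qro uxsod yeck gzm doe fbw apgg cqyy plnl
Hunk 5: at line 16 remove [apgg] add [gbkrh,qsa] -> 20 lines: vvu mccnz nebmi adcgr fclas bgg fpf nujr ancaw ico qro uxsod yeck gzm doe fbw gbkrh qsa cqyy plnl
Final line 18: qsa

Answer: qsa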